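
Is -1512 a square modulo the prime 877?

Reduce the numerator: -1512 ≡ 242 (mod 877), so (-1512/877) = (242/877).
Factor out 2: 242 = 2·121. Since 877 ≡ 5 (mod 8), (2/877) = -1. Now have -(121/877).
121 ≡ 1 (mod 4), so quadratic reciprocity gives (121/877) = (877/121). Reduce: 877 ≡ 30 (mod 121). Now have -(30/121).
Factor out 2: 30 = 2·15. Since 121 ≡ 1 (mod 8), (2/121) = +1. Now have -(15/121).
121 ≡ 1 (mod 4), so quadratic reciprocity gives (15/121) = (121/15). Reduce: 121 ≡ 1 (mod 15). Now have -(1/15).
(1/15) = 1. Collecting the sign factors: -1.
(-1512/877) = -1, and 877 is prime, so -1512 is not a quadratic residue mod 877.

no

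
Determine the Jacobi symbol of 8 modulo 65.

Factor out 2: 8 = 2^3. Since 65 ≡ 1 (mod 8), (2/65) = +1, and (2/65)^3 = +1. Now have (1/65).
(1/65) = 1. Collecting the sign factors: 1.

1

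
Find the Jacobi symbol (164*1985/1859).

By multiplicativity, (164·1985/1859) = (164/1859)·(1985/1859).
First factor (164/1859):
Factor out 2: 164 = 2^2·41. Since 1859 ≡ 3 (mod 8), (2/1859) = -1, and (2/1859)^2 = +1. Now have (41/1859).
41 ≡ 1 (mod 4), so quadratic reciprocity gives (41/1859) = (1859/41). Reduce: 1859 ≡ 14 (mod 41). Now have (14/41).
Factor out 2: 14 = 2·7. Since 41 ≡ 1 (mod 8), (2/41) = +1. Now have (7/41).
41 ≡ 1 (mod 4), so quadratic reciprocity gives (7/41) = (41/7). Reduce: 41 ≡ 6 (mod 7). Now have (6/7).
Factor out 2: 6 = 2·3. Since 7 ≡ 7 (mod 8), (2/7) = +1. Now have (3/7).
Both 3 ≡ 3 and 7 ≡ 3 (mod 4), so reciprocity gives (3/7) = -(7/3). Reduce: 7 ≡ 1 (mod 3). Now have -(1/3).
(1/3) = 1. Collecting the sign factors: -1.
Second factor (1985/1859):
Reduce the numerator: 1985 ≡ 126 (mod 1859), so (1985/1859) = (126/1859).
Factor out 2: 126 = 2·63. Since 1859 ≡ 3 (mod 8), (2/1859) = -1. Now have -(63/1859).
Both 63 ≡ 3 and 1859 ≡ 3 (mod 4), so reciprocity gives (63/1859) = -(1859/63). Reduce: 1859 ≡ 32 (mod 63). Now have (32/63).
Factor out 2: 32 = 2^5. Since 63 ≡ 7 (mod 8), (2/63) = +1, and (2/63)^5 = +1. Now have (1/63).
(1/63) = 1. Collecting the sign factors: 1.
Product: (-1)·(1) = -1.

-1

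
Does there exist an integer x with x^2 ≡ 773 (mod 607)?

no

Reduce the numerator: 773 ≡ 166 (mod 607), so (773|607) = (166|607).
Factor out 2: 166 = 2·83. Since 607 ≡ 7 (mod 8), (2|607) = +1. Now have (83|607).
Both 83 ≡ 3 and 607 ≡ 3 (mod 4), so reciprocity gives (83|607) = -(607|83). Reduce: 607 ≡ 26 (mod 83). Now have -(26|83).
Factor out 2: 26 = 2·13. Since 83 ≡ 3 (mod 8), (2|83) = -1. Now have (13|83).
13 ≡ 1 (mod 4), so quadratic reciprocity gives (13|83) = (83|13). Reduce: 83 ≡ 5 (mod 13). Now have (5|13).
5 ≡ 1 (mod 4), so quadratic reciprocity gives (5|13) = (13|5). Reduce: 13 ≡ 3 (mod 5). Now have (3|5).
5 ≡ 1 (mod 4), so quadratic reciprocity gives (3|5) = (5|3). Reduce: 5 ≡ 2 (mod 3). Now have (2|3).
Factor out 2: 2 = 2. Since 3 ≡ 3 (mod 8), (2|3) = -1. Now have -(1|3).
(1|3) = 1. Collecting the sign factors: -1.
The Legendre symbol is -1, so x^2 ≡ 773 (mod 607) has no solution.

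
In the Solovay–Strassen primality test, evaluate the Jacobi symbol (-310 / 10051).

-1

Reduce the numerator: -310 ≡ 9741 (mod 10051), so (-310 / 10051) = (9741 / 10051).
9741 ≡ 1 (mod 4), so quadratic reciprocity gives (9741 / 10051) = (10051 / 9741). Reduce: 10051 ≡ 310 (mod 9741). Now have (310 / 9741).
Factor out 2: 310 = 2·155. Since 9741 ≡ 5 (mod 8), (2 / 9741) = -1. Now have -(155 / 9741).
9741 ≡ 1 (mod 4), so quadratic reciprocity gives (155 / 9741) = (9741 / 155). Reduce: 9741 ≡ 131 (mod 155). Now have -(131 / 155).
Both 131 ≡ 3 and 155 ≡ 3 (mod 4), so reciprocity gives (131 / 155) = -(155 / 131). Reduce: 155 ≡ 24 (mod 131). Now have (24 / 131).
Factor out 2: 24 = 2^3·3. Since 131 ≡ 3 (mod 8), (2 / 131) = -1, and (2 / 131)^3 = -1. Now have -(3 / 131).
Both 3 ≡ 3 and 131 ≡ 3 (mod 4), so reciprocity gives (3 / 131) = -(131 / 3). Reduce: 131 ≡ 2 (mod 3). Now have (2 / 3).
Factor out 2: 2 = 2. Since 3 ≡ 3 (mod 8), (2 / 3) = -1. Now have -(1 / 3).
(1 / 3) = 1. Collecting the sign factors: -1.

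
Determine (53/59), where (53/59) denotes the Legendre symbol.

53 ≡ 1 (mod 4), so quadratic reciprocity gives (53/59) = (59/53). Reduce: 59 ≡ 6 (mod 53). Now have (6/53).
Factor out 2: 6 = 2·3. Since 53 ≡ 5 (mod 8), (2/53) = -1. Now have -(3/53).
53 ≡ 1 (mod 4), so quadratic reciprocity gives (3/53) = (53/3). Reduce: 53 ≡ 2 (mod 3). Now have -(2/3).
Factor out 2: 2 = 2. Since 3 ≡ 3 (mod 8), (2/3) = -1. Now have (1/3).
(1/3) = 1. Collecting the sign factors: 1.

1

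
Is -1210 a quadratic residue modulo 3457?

no

Reduce the numerator: -1210 ≡ 2247 (mod 3457), so (-1210/3457) = (2247/3457).
3457 ≡ 1 (mod 4), so quadratic reciprocity gives (2247/3457) = (3457/2247). Reduce: 3457 ≡ 1210 (mod 2247). Now have (1210/2247).
Factor out 2: 1210 = 2·605. Since 2247 ≡ 7 (mod 8), (2/2247) = +1. Now have (605/2247).
605 ≡ 1 (mod 4), so quadratic reciprocity gives (605/2247) = (2247/605). Reduce: 2247 ≡ 432 (mod 605). Now have (432/605).
Factor out 2: 432 = 2^4·27. Since 605 ≡ 5 (mod 8), (2/605) = -1, and (2/605)^4 = +1. Now have (27/605).
605 ≡ 1 (mod 4), so quadratic reciprocity gives (27/605) = (605/27). Reduce: 605 ≡ 11 (mod 27). Now have (11/27).
Both 11 ≡ 3 and 27 ≡ 3 (mod 4), so reciprocity gives (11/27) = -(27/11). Reduce: 27 ≡ 5 (mod 11). Now have -(5/11).
5 ≡ 1 (mod 4), so quadratic reciprocity gives (5/11) = (11/5). Reduce: 11 ≡ 1 (mod 5). Now have -(1/5).
(1/5) = 1. Collecting the sign factors: -1.
The Legendre symbol is -1, so x^2 ≡ -1210 (mod 3457) has no solution.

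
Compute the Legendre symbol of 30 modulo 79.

-1

(30/79)
  = (15/79)    [79 ≡ 7 mod 8 ⇒ (2/79) = +1]
  = -(79/15)    [QR: both ≡ 3 mod 4, sign flips]
  = -(4/15)    [79 ≡ 4 mod 15]
  = -(1/15)    [15 ≡ 7 mod 8 ⇒ (2/15)^2 = +1]
  = -1    [(1/15) = 1]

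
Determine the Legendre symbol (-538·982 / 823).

By multiplicativity, (-538·982 / 823) = (-538 / 823)·(982 / 823).
First factor (-538 / 823):
(-538 / 823)
  = -(538 / 823)    [823 ≡ 3 mod 4 ⇒ (-1 / 823) = -1]
  = -(269 / 823)    [823 ≡ 7 mod 8 ⇒ (2 / 823) = +1]
  = -(823 / 269)    [QR: 269 ≡ 1 mod 4, sign kept]
  = -(16 / 269)    [823 ≡ 16 mod 269]
  = -(1 / 269)    [269 ≡ 5 mod 8 ⇒ (2 / 269)^4 = +1]
  = -1    [(1 / 269) = 1]
Second factor (982 / 823):
(982 / 823)
  = (159 / 823)    [982 ≡ 159 mod 823]
  = -(823 / 159)    [QR: both ≡ 3 mod 4, sign flips]
  = -(28 / 159)    [823 ≡ 28 mod 159]
  = -(7 / 159)    [159 ≡ 7 mod 8 ⇒ (2 / 159)^2 = +1]
  = (159 / 7)    [QR: both ≡ 3 mod 4, sign flips]
  = (5 / 7)    [159 ≡ 5 mod 7]
  = (7 / 5)    [QR: 5 ≡ 1 mod 4, sign kept]
  = (2 / 5)    [7 ≡ 2 mod 5]
  = -(1 / 5)    [5 ≡ 5 mod 8 ⇒ (2 / 5) = -1]
  = -1    [(1 / 5) = 1]
Product: (-1)·(-1) = 1.

1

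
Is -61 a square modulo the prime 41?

(-61|41)
  = (21|41)    [-61 ≡ 21 mod 41]
  = (41|21)    [QR: 21 ≡ 1 mod 4, sign kept]
  = (20|21)    [41 ≡ 20 mod 21]
  = (5|21)    [21 ≡ 5 mod 8 ⇒ (2|21)^2 = +1]
  = (21|5)    [QR: 5 ≡ 1 mod 4, sign kept]
  = (1|5)    [21 ≡ 1 mod 5]
  = 1    [(1|5) = 1]
(-61|41) = 1, and 41 is prime, so -61 is a quadratic residue mod 41.

yes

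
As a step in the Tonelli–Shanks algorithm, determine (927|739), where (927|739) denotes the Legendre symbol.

-1

(927|739)
  = (188|739)    [927 ≡ 188 mod 739]
  = (47|739)    [739 ≡ 3 mod 8 ⇒ (2|739)^2 = +1]
  = -(739|47)    [QR: both ≡ 3 mod 4, sign flips]
  = -(34|47)    [739 ≡ 34 mod 47]
  = -(17|47)    [47 ≡ 7 mod 8 ⇒ (2|47) = +1]
  = -(47|17)    [QR: 17 ≡ 1 mod 4, sign kept]
  = -(13|17)    [47 ≡ 13 mod 17]
  = -(17|13)    [QR: 13 ≡ 1 mod 4, sign kept]
  = -(4|13)    [17 ≡ 4 mod 13]
  = -(1|13)    [13 ≡ 5 mod 8 ⇒ (2|13)^2 = +1]
  = -1    [(1|13) = 1]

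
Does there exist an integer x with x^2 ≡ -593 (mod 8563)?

(-593/8563)
  = -(593/8563)    [8563 ≡ 3 mod 4 ⇒ (-1/8563) = -1]
  = -(8563/593)    [QR: 593 ≡ 1 mod 4, sign kept]
  = -(261/593)    [8563 ≡ 261 mod 593]
  = -(593/261)    [QR: 261 ≡ 1 mod 4, sign kept]
  = -(71/261)    [593 ≡ 71 mod 261]
  = -(261/71)    [QR: 261 ≡ 1 mod 4, sign kept]
  = -(48/71)    [261 ≡ 48 mod 71]
  = -(3/71)    [71 ≡ 7 mod 8 ⇒ (2/71)^4 = +1]
  = (71/3)    [QR: both ≡ 3 mod 4, sign flips]
  = (2/3)    [71 ≡ 2 mod 3]
  = -(1/3)    [3 ≡ 3 mod 8 ⇒ (2/3) = -1]
  = -1    [(1/3) = 1]
(-593/8563) = -1, and 8563 is prime, so -593 is not a quadratic residue mod 8563.

no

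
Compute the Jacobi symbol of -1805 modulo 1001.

Reduce the numerator: -1805 ≡ 197 (mod 1001), so (-1805/1001) = (197/1001).
197 ≡ 1 (mod 4), so quadratic reciprocity gives (197/1001) = (1001/197). Reduce: 1001 ≡ 16 (mod 197). Now have (16/197).
Factor out 2: 16 = 2^4. Since 197 ≡ 5 (mod 8), (2/197) = -1, and (2/197)^4 = +1. Now have (1/197).
(1/197) = 1. Collecting the sign factors: 1.

1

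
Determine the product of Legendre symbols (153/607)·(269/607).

By multiplicativity, (153·269/607) = (153/607)·(269/607).
First factor (153/607):
153 ≡ 1 (mod 4), so quadratic reciprocity gives (153/607) = (607/153). Reduce: 607 ≡ 148 (mod 153). Now have (148/153).
Factor out 2: 148 = 2^2·37. Since 153 ≡ 1 (mod 8), (2/153) = +1, and (2/153)^2 = +1. Now have (37/153).
37 ≡ 1 (mod 4), so quadratic reciprocity gives (37/153) = (153/37). Reduce: 153 ≡ 5 (mod 37). Now have (5/37).
5 ≡ 1 (mod 4), so quadratic reciprocity gives (5/37) = (37/5). Reduce: 37 ≡ 2 (mod 5). Now have (2/5).
Factor out 2: 2 = 2. Since 5 ≡ 5 (mod 8), (2/5) = -1. Now have -(1/5).
(1/5) = 1. Collecting the sign factors: -1.
Second factor (269/607):
269 ≡ 1 (mod 4), so quadratic reciprocity gives (269/607) = (607/269). Reduce: 607 ≡ 69 (mod 269). Now have (69/269).
69 ≡ 1 (mod 4), so quadratic reciprocity gives (69/269) = (269/69). Reduce: 269 ≡ 62 (mod 69). Now have (62/69).
Factor out 2: 62 = 2·31. Since 69 ≡ 5 (mod 8), (2/69) = -1. Now have -(31/69).
69 ≡ 1 (mod 4), so quadratic reciprocity gives (31/69) = (69/31). Reduce: 69 ≡ 7 (mod 31). Now have -(7/31).
Both 7 ≡ 3 and 31 ≡ 3 (mod 4), so reciprocity gives (7/31) = -(31/7). Reduce: 31 ≡ 3 (mod 7). Now have (3/7).
Both 3 ≡ 3 and 7 ≡ 3 (mod 4), so reciprocity gives (3/7) = -(7/3). Reduce: 7 ≡ 1 (mod 3). Now have -(1/3).
(1/3) = 1. Collecting the sign factors: -1.
Product: (-1)·(-1) = 1.

1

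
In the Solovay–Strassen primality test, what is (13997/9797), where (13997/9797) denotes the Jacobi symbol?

(13997/9797)
  = (4200/9797)    [13997 ≡ 4200 mod 9797]
  = -(525/9797)    [9797 ≡ 5 mod 8 ⇒ (2/9797)^3 = -1]
  = -(9797/525)    [QR: 525 ≡ 1 mod 4, sign kept]
  = -(347/525)    [9797 ≡ 347 mod 525]
  = -(525/347)    [QR: 525 ≡ 1 mod 4, sign kept]
  = -(178/347)    [525 ≡ 178 mod 347]
  = (89/347)    [347 ≡ 3 mod 8 ⇒ (2/347) = -1]
  = (347/89)    [QR: 89 ≡ 1 mod 4, sign kept]
  = (80/89)    [347 ≡ 80 mod 89]
  = (5/89)    [89 ≡ 1 mod 8 ⇒ (2/89)^4 = +1]
  = (89/5)    [QR: 5 ≡ 1 mod 4, sign kept]
  = (4/5)    [89 ≡ 4 mod 5]
  = (1/5)    [5 ≡ 5 mod 8 ⇒ (2/5)^2 = +1]
  = 1    [(1/5) = 1]

1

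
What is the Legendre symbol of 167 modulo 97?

1

Reduce the numerator: 167 ≡ 70 (mod 97), so (167/97) = (70/97).
Factor out 2: 70 = 2·35. Since 97 ≡ 1 (mod 8), (2/97) = +1. Now have (35/97).
97 ≡ 1 (mod 4), so quadratic reciprocity gives (35/97) = (97/35). Reduce: 97 ≡ 27 (mod 35). Now have (27/35).
Both 27 ≡ 3 and 35 ≡ 3 (mod 4), so reciprocity gives (27/35) = -(35/27). Reduce: 35 ≡ 8 (mod 27). Now have -(8/27).
Factor out 2: 8 = 2^3. Since 27 ≡ 3 (mod 8), (2/27) = -1, and (2/27)^3 = -1. Now have (1/27).
(1/27) = 1. Collecting the sign factors: 1.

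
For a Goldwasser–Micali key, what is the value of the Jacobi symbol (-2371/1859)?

1

(-2371/1859)
  = (1347/1859)    [-2371 ≡ 1347 mod 1859]
  = -(1859/1347)    [QR: both ≡ 3 mod 4, sign flips]
  = -(512/1347)    [1859 ≡ 512 mod 1347]
  = (1/1347)    [1347 ≡ 3 mod 8 ⇒ (2/1347)^9 = -1]
  = 1    [(1/1347) = 1]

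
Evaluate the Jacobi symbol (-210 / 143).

(-210 / 143)
  = (76 / 143)    [-210 ≡ 76 mod 143]
  = (19 / 143)    [143 ≡ 7 mod 8 ⇒ (2 / 143)^2 = +1]
  = -(143 / 19)    [QR: both ≡ 3 mod 4, sign flips]
  = -(10 / 19)    [143 ≡ 10 mod 19]
  = (5 / 19)    [19 ≡ 3 mod 8 ⇒ (2 / 19) = -1]
  = (19 / 5)    [QR: 5 ≡ 1 mod 4, sign kept]
  = (4 / 5)    [19 ≡ 4 mod 5]
  = (1 / 5)    [5 ≡ 5 mod 8 ⇒ (2 / 5)^2 = +1]
  = 1    [(1 / 5) = 1]

1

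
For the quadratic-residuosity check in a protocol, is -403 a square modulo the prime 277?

no

(-403/277)
  = (151/277)    [-403 ≡ 151 mod 277]
  = (277/151)    [QR: 277 ≡ 1 mod 4, sign kept]
  = (126/151)    [277 ≡ 126 mod 151]
  = (63/151)    [151 ≡ 7 mod 8 ⇒ (2/151) = +1]
  = -(151/63)    [QR: both ≡ 3 mod 4, sign flips]
  = -(25/63)    [151 ≡ 25 mod 63]
  = -(63/25)    [QR: 25 ≡ 1 mod 4, sign kept]
  = -(13/25)    [63 ≡ 13 mod 25]
  = -(25/13)    [QR: 13 ≡ 1 mod 4, sign kept]
  = -(12/13)    [25 ≡ 12 mod 13]
  = -(3/13)    [13 ≡ 5 mod 8 ⇒ (2/13)^2 = +1]
  = -(13/3)    [QR: 13 ≡ 1 mod 4, sign kept]
  = -(1/3)    [13 ≡ 1 mod 3]
  = -1    [(1/3) = 1]
(-403/277) = -1, and 277 is prime, so -403 is not a quadratic residue mod 277.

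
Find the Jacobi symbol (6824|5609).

-1

Reduce the numerator: 6824 ≡ 1215 (mod 5609), so (6824|5609) = (1215|5609).
5609 ≡ 1 (mod 4), so quadratic reciprocity gives (1215|5609) = (5609|1215). Reduce: 5609 ≡ 749 (mod 1215). Now have (749|1215).
749 ≡ 1 (mod 4), so quadratic reciprocity gives (749|1215) = (1215|749). Reduce: 1215 ≡ 466 (mod 749). Now have (466|749).
Factor out 2: 466 = 2·233. Since 749 ≡ 5 (mod 8), (2|749) = -1. Now have -(233|749).
233 ≡ 1 (mod 4), so quadratic reciprocity gives (233|749) = (749|233). Reduce: 749 ≡ 50 (mod 233). Now have -(50|233).
Factor out 2: 50 = 2·25. Since 233 ≡ 1 (mod 8), (2|233) = +1. Now have -(25|233).
25 ≡ 1 (mod 4), so quadratic reciprocity gives (25|233) = (233|25). Reduce: 233 ≡ 8 (mod 25). Now have -(8|25).
Factor out 2: 8 = 2^3. Since 25 ≡ 1 (mod 8), (2|25) = +1, and (2|25)^3 = +1. Now have -(1|25).
(1|25) = 1. Collecting the sign factors: -1.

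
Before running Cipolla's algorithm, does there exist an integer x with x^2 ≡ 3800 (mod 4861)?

Factor out 2: 3800 = 2^3·475. Since 4861 ≡ 5 (mod 8), (2/4861) = -1, and (2/4861)^3 = -1. Now have -(475/4861).
4861 ≡ 1 (mod 4), so quadratic reciprocity gives (475/4861) = (4861/475). Reduce: 4861 ≡ 111 (mod 475). Now have -(111/475).
Both 111 ≡ 3 and 475 ≡ 3 (mod 4), so reciprocity gives (111/475) = -(475/111). Reduce: 475 ≡ 31 (mod 111). Now have (31/111).
Both 31 ≡ 3 and 111 ≡ 3 (mod 4), so reciprocity gives (31/111) = -(111/31). Reduce: 111 ≡ 18 (mod 31). Now have -(18/31).
Factor out 2: 18 = 2·9. Since 31 ≡ 7 (mod 8), (2/31) = +1. Now have -(9/31).
9 ≡ 1 (mod 4), so quadratic reciprocity gives (9/31) = (31/9). Reduce: 31 ≡ 4 (mod 9). Now have -(4/9).
Factor out 2: 4 = 2^2. Since 9 ≡ 1 (mod 8), (2/9) = +1, and (2/9)^2 = +1. Now have -(1/9).
(1/9) = 1. Collecting the sign factors: -1.
(3800/4861) = -1, and 4861 is prime, so 3800 is not a quadratic residue mod 4861.

no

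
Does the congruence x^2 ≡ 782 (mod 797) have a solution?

(782/797)
  = -(391/797)    [797 ≡ 5 mod 8 ⇒ (2/797) = -1]
  = -(797/391)    [QR: 797 ≡ 1 mod 4, sign kept]
  = -(15/391)    [797 ≡ 15 mod 391]
  = (391/15)    [QR: both ≡ 3 mod 4, sign flips]
  = (1/15)    [391 ≡ 1 mod 15]
  = 1    [(1/15) = 1]
(782/797) = 1, and 797 is prime, so 782 is a quadratic residue mod 797.

yes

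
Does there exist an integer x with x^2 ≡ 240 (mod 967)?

Factor out 2: 240 = 2^4·15. Since 967 ≡ 7 (mod 8), (2/967) = +1, and (2/967)^4 = +1. Now have (15/967).
Both 15 ≡ 3 and 967 ≡ 3 (mod 4), so reciprocity gives (15/967) = -(967/15). Reduce: 967 ≡ 7 (mod 15). Now have -(7/15).
Both 7 ≡ 3 and 15 ≡ 3 (mod 4), so reciprocity gives (7/15) = -(15/7). Reduce: 15 ≡ 1 (mod 7). Now have (1/7).
(1/7) = 1. Collecting the sign factors: 1.
(240/967) = 1, and 967 is prime, so 240 is a quadratic residue mod 967.

yes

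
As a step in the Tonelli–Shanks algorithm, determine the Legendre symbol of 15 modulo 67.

1

Both 15 ≡ 3 and 67 ≡ 3 (mod 4), so reciprocity gives (15|67) = -(67|15). Reduce: 67 ≡ 7 (mod 15). Now have -(7|15).
Both 7 ≡ 3 and 15 ≡ 3 (mod 4), so reciprocity gives (7|15) = -(15|7). Reduce: 15 ≡ 1 (mod 7). Now have (1|7).
(1|7) = 1. Collecting the sign factors: 1.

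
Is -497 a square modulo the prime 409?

(-497/409)
  = (497/409)    [409 ≡ 1 mod 4 ⇒ (-1/409) = +1]
  = (88/409)    [497 ≡ 88 mod 409]
  = (11/409)    [409 ≡ 1 mod 8 ⇒ (2/409)^3 = +1]
  = (409/11)    [QR: 409 ≡ 1 mod 4, sign kept]
  = (2/11)    [409 ≡ 2 mod 11]
  = -(1/11)    [11 ≡ 3 mod 8 ⇒ (2/11) = -1]
  = -1    [(1/11) = 1]
(-497/409) = -1, and 409 is prime, so -497 is not a quadratic residue mod 409.

no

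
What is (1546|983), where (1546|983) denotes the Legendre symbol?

Reduce the numerator: 1546 ≡ 563 (mod 983), so (1546|983) = (563|983).
Both 563 ≡ 3 and 983 ≡ 3 (mod 4), so reciprocity gives (563|983) = -(983|563). Reduce: 983 ≡ 420 (mod 563). Now have -(420|563).
Factor out 2: 420 = 2^2·105. Since 563 ≡ 3 (mod 8), (2|563) = -1, and (2|563)^2 = +1. Now have -(105|563).
105 ≡ 1 (mod 4), so quadratic reciprocity gives (105|563) = (563|105). Reduce: 563 ≡ 38 (mod 105). Now have -(38|105).
Factor out 2: 38 = 2·19. Since 105 ≡ 1 (mod 8), (2|105) = +1. Now have -(19|105).
105 ≡ 1 (mod 4), so quadratic reciprocity gives (19|105) = (105|19). Reduce: 105 ≡ 10 (mod 19). Now have -(10|19).
Factor out 2: 10 = 2·5. Since 19 ≡ 3 (mod 8), (2|19) = -1. Now have (5|19).
5 ≡ 1 (mod 4), so quadratic reciprocity gives (5|19) = (19|5). Reduce: 19 ≡ 4 (mod 5). Now have (4|5).
Factor out 2: 4 = 2^2. Since 5 ≡ 5 (mod 8), (2|5) = -1, and (2|5)^2 = +1. Now have (1|5).
(1|5) = 1. Collecting the sign factors: 1.

1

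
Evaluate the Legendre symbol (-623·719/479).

By multiplicativity, (-623·719/479) = (-623/479)·(719/479).
First factor (-623/479):
Reduce the numerator: -623 ≡ 335 (mod 479), so (-623/479) = (335/479).
Both 335 ≡ 3 and 479 ≡ 3 (mod 4), so reciprocity gives (335/479) = -(479/335). Reduce: 479 ≡ 144 (mod 335). Now have -(144/335).
Factor out 2: 144 = 2^4·9. Since 335 ≡ 7 (mod 8), (2/335) = +1, and (2/335)^4 = +1. Now have -(9/335).
9 ≡ 1 (mod 4), so quadratic reciprocity gives (9/335) = (335/9). Reduce: 335 ≡ 2 (mod 9). Now have -(2/9).
Factor out 2: 2 = 2. Since 9 ≡ 1 (mod 8), (2/9) = +1. Now have -(1/9).
(1/9) = 1. Collecting the sign factors: -1.
Second factor (719/479):
Reduce the numerator: 719 ≡ 240 (mod 479), so (719/479) = (240/479).
Factor out 2: 240 = 2^4·15. Since 479 ≡ 7 (mod 8), (2/479) = +1, and (2/479)^4 = +1. Now have (15/479).
Both 15 ≡ 3 and 479 ≡ 3 (mod 4), so reciprocity gives (15/479) = -(479/15). Reduce: 479 ≡ 14 (mod 15). Now have -(14/15).
Factor out 2: 14 = 2·7. Since 15 ≡ 7 (mod 8), (2/15) = +1. Now have -(7/15).
Both 7 ≡ 3 and 15 ≡ 3 (mod 4), so reciprocity gives (7/15) = -(15/7). Reduce: 15 ≡ 1 (mod 7). Now have (1/7).
(1/7) = 1. Collecting the sign factors: 1.
Product: (-1)·(1) = -1.

-1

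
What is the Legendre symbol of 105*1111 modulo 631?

-1

By multiplicativity, (105·1111/631) = (105/631)·(1111/631).
First factor (105/631):
(105/631)
  = (631/105)    [QR: 105 ≡ 1 mod 4, sign kept]
  = (1/105)    [631 ≡ 1 mod 105]
  = 1    [(1/105) = 1]
Second factor (1111/631):
(1111/631)
  = (480/631)    [1111 ≡ 480 mod 631]
  = (15/631)    [631 ≡ 7 mod 8 ⇒ (2/631)^5 = +1]
  = -(631/15)    [QR: both ≡ 3 mod 4, sign flips]
  = -(1/15)    [631 ≡ 1 mod 15]
  = -1    [(1/15) = 1]
Product: (1)·(-1) = -1.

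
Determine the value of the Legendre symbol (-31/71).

(-31/71)
  = -(31/71)    [71 ≡ 3 mod 4 ⇒ (-1/71) = -1]
  = (71/31)    [QR: both ≡ 3 mod 4, sign flips]
  = (9/31)    [71 ≡ 9 mod 31]
  = (31/9)    [QR: 9 ≡ 1 mod 4, sign kept]
  = (4/9)    [31 ≡ 4 mod 9]
  = (1/9)    [9 ≡ 1 mod 8 ⇒ (2/9)^2 = +1]
  = 1    [(1/9) = 1]

1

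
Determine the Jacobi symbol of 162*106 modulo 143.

1

By multiplicativity, (162·106/143) = (162/143)·(106/143).
First factor (162/143):
Reduce the numerator: 162 ≡ 19 (mod 143), so (162/143) = (19/143).
Both 19 ≡ 3 and 143 ≡ 3 (mod 4), so reciprocity gives (19/143) = -(143/19). Reduce: 143 ≡ 10 (mod 19). Now have -(10/19).
Factor out 2: 10 = 2·5. Since 19 ≡ 3 (mod 8), (2/19) = -1. Now have (5/19).
5 ≡ 1 (mod 4), so quadratic reciprocity gives (5/19) = (19/5). Reduce: 19 ≡ 4 (mod 5). Now have (4/5).
Factor out 2: 4 = 2^2. Since 5 ≡ 5 (mod 8), (2/5) = -1, and (2/5)^2 = +1. Now have (1/5).
(1/5) = 1. Collecting the sign factors: 1.
Second factor (106/143):
Factor out 2: 106 = 2·53. Since 143 ≡ 7 (mod 8), (2/143) = +1. Now have (53/143).
53 ≡ 1 (mod 4), so quadratic reciprocity gives (53/143) = (143/53). Reduce: 143 ≡ 37 (mod 53). Now have (37/53).
37 ≡ 1 (mod 4), so quadratic reciprocity gives (37/53) = (53/37). Reduce: 53 ≡ 16 (mod 37). Now have (16/37).
Factor out 2: 16 = 2^4. Since 37 ≡ 5 (mod 8), (2/37) = -1, and (2/37)^4 = +1. Now have (1/37).
(1/37) = 1. Collecting the sign factors: 1.
Product: (1)·(1) = 1.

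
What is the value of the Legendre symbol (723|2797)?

(723|2797)
  = (2797|723)    [QR: 2797 ≡ 1 mod 4, sign kept]
  = (628|723)    [2797 ≡ 628 mod 723]
  = (157|723)    [723 ≡ 3 mod 8 ⇒ (2|723)^2 = +1]
  = (723|157)    [QR: 157 ≡ 1 mod 4, sign kept]
  = (95|157)    [723 ≡ 95 mod 157]
  = (157|95)    [QR: 157 ≡ 1 mod 4, sign kept]
  = (62|95)    [157 ≡ 62 mod 95]
  = (31|95)    [95 ≡ 7 mod 8 ⇒ (2|95) = +1]
  = -(95|31)    [QR: both ≡ 3 mod 4, sign flips]
  = -(2|31)    [95 ≡ 2 mod 31]
  = -(1|31)    [31 ≡ 7 mod 8 ⇒ (2|31) = +1]
  = -1    [(1|31) = 1]

-1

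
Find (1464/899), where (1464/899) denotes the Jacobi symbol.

-1

Reduce the numerator: 1464 ≡ 565 (mod 899), so (1464/899) = (565/899).
565 ≡ 1 (mod 4), so quadratic reciprocity gives (565/899) = (899/565). Reduce: 899 ≡ 334 (mod 565). Now have (334/565).
Factor out 2: 334 = 2·167. Since 565 ≡ 5 (mod 8), (2/565) = -1. Now have -(167/565).
565 ≡ 1 (mod 4), so quadratic reciprocity gives (167/565) = (565/167). Reduce: 565 ≡ 64 (mod 167). Now have -(64/167).
Factor out 2: 64 = 2^6. Since 167 ≡ 7 (mod 8), (2/167) = +1, and (2/167)^6 = +1. Now have -(1/167).
(1/167) = 1. Collecting the sign factors: -1.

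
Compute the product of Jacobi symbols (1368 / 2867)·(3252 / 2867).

1

By multiplicativity, (1368·3252 / 2867) = (1368 / 2867)·(3252 / 2867).
First factor (1368 / 2867):
(1368 / 2867)
  = -(171 / 2867)    [2867 ≡ 3 mod 8 ⇒ (2 / 2867)^3 = -1]
  = (2867 / 171)    [QR: both ≡ 3 mod 4, sign flips]
  = (131 / 171)    [2867 ≡ 131 mod 171]
  = -(171 / 131)    [QR: both ≡ 3 mod 4, sign flips]
  = -(40 / 131)    [171 ≡ 40 mod 131]
  = (5 / 131)    [131 ≡ 3 mod 8 ⇒ (2 / 131)^3 = -1]
  = (131 / 5)    [QR: 5 ≡ 1 mod 4, sign kept]
  = (1 / 5)    [131 ≡ 1 mod 5]
  = 1    [(1 / 5) = 1]
Second factor (3252 / 2867):
(3252 / 2867)
  = (385 / 2867)    [3252 ≡ 385 mod 2867]
  = (2867 / 385)    [QR: 385 ≡ 1 mod 4, sign kept]
  = (172 / 385)    [2867 ≡ 172 mod 385]
  = (43 / 385)    [385 ≡ 1 mod 8 ⇒ (2 / 385)^2 = +1]
  = (385 / 43)    [QR: 385 ≡ 1 mod 4, sign kept]
  = (41 / 43)    [385 ≡ 41 mod 43]
  = (43 / 41)    [QR: 41 ≡ 1 mod 4, sign kept]
  = (2 / 41)    [43 ≡ 2 mod 41]
  = (1 / 41)    [41 ≡ 1 mod 8 ⇒ (2 / 41) = +1]
  = 1    [(1 / 41) = 1]
Product: (1)·(1) = 1.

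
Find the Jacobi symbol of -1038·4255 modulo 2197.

-1

By multiplicativity, (-1038·4255 / 2197) = (-1038 / 2197)·(4255 / 2197).
First factor (-1038 / 2197):
(-1038 / 2197)
  = (1038 / 2197)    [2197 ≡ 1 mod 4 ⇒ (-1 / 2197) = +1]
  = -(519 / 2197)    [2197 ≡ 5 mod 8 ⇒ (2 / 2197) = -1]
  = -(2197 / 519)    [QR: 2197 ≡ 1 mod 4, sign kept]
  = -(121 / 519)    [2197 ≡ 121 mod 519]
  = -(519 / 121)    [QR: 121 ≡ 1 mod 4, sign kept]
  = -(35 / 121)    [519 ≡ 35 mod 121]
  = -(121 / 35)    [QR: 121 ≡ 1 mod 4, sign kept]
  = -(16 / 35)    [121 ≡ 16 mod 35]
  = -(1 / 35)    [35 ≡ 3 mod 8 ⇒ (2 / 35)^4 = +1]
  = -1    [(1 / 35) = 1]
Second factor (4255 / 2197):
(4255 / 2197)
  = (2058 / 2197)    [4255 ≡ 2058 mod 2197]
  = -(1029 / 2197)    [2197 ≡ 5 mod 8 ⇒ (2 / 2197) = -1]
  = -(2197 / 1029)    [QR: 1029 ≡ 1 mod 4, sign kept]
  = -(139 / 1029)    [2197 ≡ 139 mod 1029]
  = -(1029 / 139)    [QR: 1029 ≡ 1 mod 4, sign kept]
  = -(56 / 139)    [1029 ≡ 56 mod 139]
  = (7 / 139)    [139 ≡ 3 mod 8 ⇒ (2 / 139)^3 = -1]
  = -(139 / 7)    [QR: both ≡ 3 mod 4, sign flips]
  = -(6 / 7)    [139 ≡ 6 mod 7]
  = -(3 / 7)    [7 ≡ 7 mod 8 ⇒ (2 / 7) = +1]
  = (7 / 3)    [QR: both ≡ 3 mod 4, sign flips]
  = (1 / 3)    [7 ≡ 1 mod 3]
  = 1    [(1 / 3) = 1]
Product: (-1)·(1) = -1.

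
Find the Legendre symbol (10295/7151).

-1

Reduce the numerator: 10295 ≡ 3144 (mod 7151), so (10295/7151) = (3144/7151).
Factor out 2: 3144 = 2^3·393. Since 7151 ≡ 7 (mod 8), (2/7151) = +1, and (2/7151)^3 = +1. Now have (393/7151).
393 ≡ 1 (mod 4), so quadratic reciprocity gives (393/7151) = (7151/393). Reduce: 7151 ≡ 77 (mod 393). Now have (77/393).
77 ≡ 1 (mod 4), so quadratic reciprocity gives (77/393) = (393/77). Reduce: 393 ≡ 8 (mod 77). Now have (8/77).
Factor out 2: 8 = 2^3. Since 77 ≡ 5 (mod 8), (2/77) = -1, and (2/77)^3 = -1. Now have -(1/77).
(1/77) = 1. Collecting the sign factors: -1.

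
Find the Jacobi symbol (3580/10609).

Factor out 2: 3580 = 2^2·895. Since 10609 ≡ 1 (mod 8), (2/10609) = +1, and (2/10609)^2 = +1. Now have (895/10609).
10609 ≡ 1 (mod 4), so quadratic reciprocity gives (895/10609) = (10609/895). Reduce: 10609 ≡ 764 (mod 895). Now have (764/895).
Factor out 2: 764 = 2^2·191. Since 895 ≡ 7 (mod 8), (2/895) = +1, and (2/895)^2 = +1. Now have (191/895).
Both 191 ≡ 3 and 895 ≡ 3 (mod 4), so reciprocity gives (191/895) = -(895/191). Reduce: 895 ≡ 131 (mod 191). Now have -(131/191).
Both 131 ≡ 3 and 191 ≡ 3 (mod 4), so reciprocity gives (131/191) = -(191/131). Reduce: 191 ≡ 60 (mod 131). Now have (60/131).
Factor out 2: 60 = 2^2·15. Since 131 ≡ 3 (mod 8), (2/131) = -1, and (2/131)^2 = +1. Now have (15/131).
Both 15 ≡ 3 and 131 ≡ 3 (mod 4), so reciprocity gives (15/131) = -(131/15). Reduce: 131 ≡ 11 (mod 15). Now have -(11/15).
Both 11 ≡ 3 and 15 ≡ 3 (mod 4), so reciprocity gives (11/15) = -(15/11). Reduce: 15 ≡ 4 (mod 11). Now have (4/11).
Factor out 2: 4 = 2^2. Since 11 ≡ 3 (mod 8), (2/11) = -1, and (2/11)^2 = +1. Now have (1/11).
(1/11) = 1. Collecting the sign factors: 1.

1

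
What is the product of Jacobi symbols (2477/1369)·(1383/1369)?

1

By multiplicativity, (2477·1383/1369) = (2477/1369)·(1383/1369).
First factor (2477/1369):
Reduce the numerator: 2477 ≡ 1108 (mod 1369), so (2477/1369) = (1108/1369).
Factor out 2: 1108 = 2^2·277. Since 1369 ≡ 1 (mod 8), (2/1369) = +1, and (2/1369)^2 = +1. Now have (277/1369).
277 ≡ 1 (mod 4), so quadratic reciprocity gives (277/1369) = (1369/277). Reduce: 1369 ≡ 261 (mod 277). Now have (261/277).
261 ≡ 1 (mod 4), so quadratic reciprocity gives (261/277) = (277/261). Reduce: 277 ≡ 16 (mod 261). Now have (16/261).
Factor out 2: 16 = 2^4. Since 261 ≡ 5 (mod 8), (2/261) = -1, and (2/261)^4 = +1. Now have (1/261).
(1/261) = 1. Collecting the sign factors: 1.
Second factor (1383/1369):
Reduce the numerator: 1383 ≡ 14 (mod 1369), so (1383/1369) = (14/1369).
Factor out 2: 14 = 2·7. Since 1369 ≡ 1 (mod 8), (2/1369) = +1. Now have (7/1369).
1369 ≡ 1 (mod 4), so quadratic reciprocity gives (7/1369) = (1369/7). Reduce: 1369 ≡ 4 (mod 7). Now have (4/7).
Factor out 2: 4 = 2^2. Since 7 ≡ 7 (mod 8), (2/7) = +1, and (2/7)^2 = +1. Now have (1/7).
(1/7) = 1. Collecting the sign factors: 1.
Product: (1)·(1) = 1.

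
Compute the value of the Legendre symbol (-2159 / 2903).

Reduce the numerator: -2159 ≡ 744 (mod 2903), so (-2159 / 2903) = (744 / 2903).
Factor out 2: 744 = 2^3·93. Since 2903 ≡ 7 (mod 8), (2 / 2903) = +1, and (2 / 2903)^3 = +1. Now have (93 / 2903).
93 ≡ 1 (mod 4), so quadratic reciprocity gives (93 / 2903) = (2903 / 93). Reduce: 2903 ≡ 20 (mod 93). Now have (20 / 93).
Factor out 2: 20 = 2^2·5. Since 93 ≡ 5 (mod 8), (2 / 93) = -1, and (2 / 93)^2 = +1. Now have (5 / 93).
5 ≡ 1 (mod 4), so quadratic reciprocity gives (5 / 93) = (93 / 5). Reduce: 93 ≡ 3 (mod 5). Now have (3 / 5).
5 ≡ 1 (mod 4), so quadratic reciprocity gives (3 / 5) = (5 / 3). Reduce: 5 ≡ 2 (mod 3). Now have (2 / 3).
Factor out 2: 2 = 2. Since 3 ≡ 3 (mod 8), (2 / 3) = -1. Now have -(1 / 3).
(1 / 3) = 1. Collecting the sign factors: -1.

-1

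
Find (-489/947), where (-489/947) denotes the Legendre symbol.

(-489/947)
  = (458/947)    [-489 ≡ 458 mod 947]
  = -(229/947)    [947 ≡ 3 mod 8 ⇒ (2/947) = -1]
  = -(947/229)    [QR: 229 ≡ 1 mod 4, sign kept]
  = -(31/229)    [947 ≡ 31 mod 229]
  = -(229/31)    [QR: 229 ≡ 1 mod 4, sign kept]
  = -(12/31)    [229 ≡ 12 mod 31]
  = -(3/31)    [31 ≡ 7 mod 8 ⇒ (2/31)^2 = +1]
  = (31/3)    [QR: both ≡ 3 mod 4, sign flips]
  = (1/3)    [31 ≡ 1 mod 3]
  = 1    [(1/3) = 1]

1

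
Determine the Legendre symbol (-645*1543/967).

By multiplicativity, (-645·1543/967) = (-645/967)·(1543/967).
First factor (-645/967):
(-645/967)
  = -(645/967)    [967 ≡ 3 mod 4 ⇒ (-1/967) = -1]
  = -(967/645)    [QR: 645 ≡ 1 mod 4, sign kept]
  = -(322/645)    [967 ≡ 322 mod 645]
  = (161/645)    [645 ≡ 5 mod 8 ⇒ (2/645) = -1]
  = (645/161)    [QR: 161 ≡ 1 mod 4, sign kept]
  = (1/161)    [645 ≡ 1 mod 161]
  = 1    [(1/161) = 1]
Second factor (1543/967):
(1543/967)
  = (576/967)    [1543 ≡ 576 mod 967]
  = (9/967)    [967 ≡ 7 mod 8 ⇒ (2/967)^6 = +1]
  = (967/9)    [QR: 9 ≡ 1 mod 4, sign kept]
  = (4/9)    [967 ≡ 4 mod 9]
  = (1/9)    [9 ≡ 1 mod 8 ⇒ (2/9)^2 = +1]
  = 1    [(1/9) = 1]
Product: (1)·(1) = 1.

1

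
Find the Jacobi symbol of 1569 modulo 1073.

1

Reduce the numerator: 1569 ≡ 496 (mod 1073), so (1569|1073) = (496|1073).
Factor out 2: 496 = 2^4·31. Since 1073 ≡ 1 (mod 8), (2|1073) = +1, and (2|1073)^4 = +1. Now have (31|1073).
1073 ≡ 1 (mod 4), so quadratic reciprocity gives (31|1073) = (1073|31). Reduce: 1073 ≡ 19 (mod 31). Now have (19|31).
Both 19 ≡ 3 and 31 ≡ 3 (mod 4), so reciprocity gives (19|31) = -(31|19). Reduce: 31 ≡ 12 (mod 19). Now have -(12|19).
Factor out 2: 12 = 2^2·3. Since 19 ≡ 3 (mod 8), (2|19) = -1, and (2|19)^2 = +1. Now have -(3|19).
Both 3 ≡ 3 and 19 ≡ 3 (mod 4), so reciprocity gives (3|19) = -(19|3). Reduce: 19 ≡ 1 (mod 3). Now have (1|3).
(1|3) = 1. Collecting the sign factors: 1.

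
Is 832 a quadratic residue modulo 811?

Reduce the numerator: 832 ≡ 21 (mod 811), so (832/811) = (21/811).
21 ≡ 1 (mod 4), so quadratic reciprocity gives (21/811) = (811/21). Reduce: 811 ≡ 13 (mod 21). Now have (13/21).
13 ≡ 1 (mod 4), so quadratic reciprocity gives (13/21) = (21/13). Reduce: 21 ≡ 8 (mod 13). Now have (8/13).
Factor out 2: 8 = 2^3. Since 13 ≡ 5 (mod 8), (2/13) = -1, and (2/13)^3 = -1. Now have -(1/13).
(1/13) = 1. Collecting the sign factors: -1.
(832/811) = -1, and 811 is prime, so 832 is not a quadratic residue mod 811.

no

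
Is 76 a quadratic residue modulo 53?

no

Reduce the numerator: 76 ≡ 23 (mod 53), so (76/53) = (23/53).
53 ≡ 1 (mod 4), so quadratic reciprocity gives (23/53) = (53/23). Reduce: 53 ≡ 7 (mod 23). Now have (7/23).
Both 7 ≡ 3 and 23 ≡ 3 (mod 4), so reciprocity gives (7/23) = -(23/7). Reduce: 23 ≡ 2 (mod 7). Now have -(2/7).
Factor out 2: 2 = 2. Since 7 ≡ 7 (mod 8), (2/7) = +1. Now have -(1/7).
(1/7) = 1. Collecting the sign factors: -1.
The Legendre symbol is -1, so x^2 ≡ 76 (mod 53) has no solution.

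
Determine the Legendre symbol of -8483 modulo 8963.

1

Reduce the numerator: -8483 ≡ 480 (mod 8963), so (-8483 / 8963) = (480 / 8963).
Factor out 2: 480 = 2^5·15. Since 8963 ≡ 3 (mod 8), (2 / 8963) = -1, and (2 / 8963)^5 = -1. Now have -(15 / 8963).
Both 15 ≡ 3 and 8963 ≡ 3 (mod 4), so reciprocity gives (15 / 8963) = -(8963 / 15). Reduce: 8963 ≡ 8 (mod 15). Now have (8 / 15).
Factor out 2: 8 = 2^3. Since 15 ≡ 7 (mod 8), (2 / 15) = +1, and (2 / 15)^3 = +1. Now have (1 / 15).
(1 / 15) = 1. Collecting the sign factors: 1.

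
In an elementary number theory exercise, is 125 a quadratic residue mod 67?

(125/67)
  = (58/67)    [125 ≡ 58 mod 67]
  = -(29/67)    [67 ≡ 3 mod 8 ⇒ (2/67) = -1]
  = -(67/29)    [QR: 29 ≡ 1 mod 4, sign kept]
  = -(9/29)    [67 ≡ 9 mod 29]
  = -(29/9)    [QR: 9 ≡ 1 mod 4, sign kept]
  = -(2/9)    [29 ≡ 2 mod 9]
  = -(1/9)    [9 ≡ 1 mod 8 ⇒ (2/9) = +1]
  = -1    [(1/9) = 1]
(125/67) = -1, and 67 is prime, so 125 is not a quadratic residue mod 67.

no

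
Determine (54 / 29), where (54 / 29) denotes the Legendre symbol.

Reduce the numerator: 54 ≡ 25 (mod 29), so (54 / 29) = (25 / 29).
25 ≡ 1 (mod 4), so quadratic reciprocity gives (25 / 29) = (29 / 25). Reduce: 29 ≡ 4 (mod 25). Now have (4 / 25).
Factor out 2: 4 = 2^2. Since 25 ≡ 1 (mod 8), (2 / 25) = +1, and (2 / 25)^2 = +1. Now have (1 / 25).
(1 / 25) = 1. Collecting the sign factors: 1.

1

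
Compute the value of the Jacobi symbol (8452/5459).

-1

(8452/5459)
  = (2993/5459)    [8452 ≡ 2993 mod 5459]
  = (5459/2993)    [QR: 2993 ≡ 1 mod 4, sign kept]
  = (2466/2993)    [5459 ≡ 2466 mod 2993]
  = (1233/2993)    [2993 ≡ 1 mod 8 ⇒ (2/2993) = +1]
  = (2993/1233)    [QR: 1233 ≡ 1 mod 4, sign kept]
  = (527/1233)    [2993 ≡ 527 mod 1233]
  = (1233/527)    [QR: 1233 ≡ 1 mod 4, sign kept]
  = (179/527)    [1233 ≡ 179 mod 527]
  = -(527/179)    [QR: both ≡ 3 mod 4, sign flips]
  = -(169/179)    [527 ≡ 169 mod 179]
  = -(179/169)    [QR: 169 ≡ 1 mod 4, sign kept]
  = -(10/169)    [179 ≡ 10 mod 169]
  = -(5/169)    [169 ≡ 1 mod 8 ⇒ (2/169) = +1]
  = -(169/5)    [QR: 5 ≡ 1 mod 4, sign kept]
  = -(4/5)    [169 ≡ 4 mod 5]
  = -(1/5)    [5 ≡ 5 mod 8 ⇒ (2/5)^2 = +1]
  = -1    [(1/5) = 1]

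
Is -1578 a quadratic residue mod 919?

(-1578/919)
  = -(1578/919)    [919 ≡ 3 mod 4 ⇒ (-1/919) = -1]
  = -(659/919)    [1578 ≡ 659 mod 919]
  = (919/659)    [QR: both ≡ 3 mod 4, sign flips]
  = (260/659)    [919 ≡ 260 mod 659]
  = (65/659)    [659 ≡ 3 mod 8 ⇒ (2/659)^2 = +1]
  = (659/65)    [QR: 65 ≡ 1 mod 4, sign kept]
  = (9/65)    [659 ≡ 9 mod 65]
  = (65/9)    [QR: 9 ≡ 1 mod 4, sign kept]
  = (2/9)    [65 ≡ 2 mod 9]
  = (1/9)    [9 ≡ 1 mod 8 ⇒ (2/9) = +1]
  = 1    [(1/9) = 1]
(-1578/919) = 1, and 919 is prime, so -1578 is a quadratic residue mod 919.

yes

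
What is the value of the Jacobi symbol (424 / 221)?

-1

(424 / 221)
  = (203 / 221)    [424 ≡ 203 mod 221]
  = (221 / 203)    [QR: 221 ≡ 1 mod 4, sign kept]
  = (18 / 203)    [221 ≡ 18 mod 203]
  = -(9 / 203)    [203 ≡ 3 mod 8 ⇒ (2 / 203) = -1]
  = -(203 / 9)    [QR: 9 ≡ 1 mod 4, sign kept]
  = -(5 / 9)    [203 ≡ 5 mod 9]
  = -(9 / 5)    [QR: 5 ≡ 1 mod 4, sign kept]
  = -(4 / 5)    [9 ≡ 4 mod 5]
  = -(1 / 5)    [5 ≡ 5 mod 8 ⇒ (2 / 5)^2 = +1]
  = -1    [(1 / 5) = 1]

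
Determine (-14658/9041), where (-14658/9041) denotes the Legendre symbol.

(-14658/9041)
  = (14658/9041)    [9041 ≡ 1 mod 4 ⇒ (-1/9041) = +1]
  = (5617/9041)    [14658 ≡ 5617 mod 9041]
  = (9041/5617)    [QR: 5617 ≡ 1 mod 4, sign kept]
  = (3424/5617)    [9041 ≡ 3424 mod 5617]
  = (107/5617)    [5617 ≡ 1 mod 8 ⇒ (2/5617)^5 = +1]
  = (5617/107)    [QR: 5617 ≡ 1 mod 4, sign kept]
  = (53/107)    [5617 ≡ 53 mod 107]
  = (107/53)    [QR: 53 ≡ 1 mod 4, sign kept]
  = (1/53)    [107 ≡ 1 mod 53]
  = 1    [(1/53) = 1]

1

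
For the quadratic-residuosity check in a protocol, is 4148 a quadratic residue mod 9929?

yes

Factor out 2: 4148 = 2^2·1037. Since 9929 ≡ 1 (mod 8), (2|9929) = +1, and (2|9929)^2 = +1. Now have (1037|9929).
1037 ≡ 1 (mod 4), so quadratic reciprocity gives (1037|9929) = (9929|1037). Reduce: 9929 ≡ 596 (mod 1037). Now have (596|1037).
Factor out 2: 596 = 2^2·149. Since 1037 ≡ 5 (mod 8), (2|1037) = -1, and (2|1037)^2 = +1. Now have (149|1037).
149 ≡ 1 (mod 4), so quadratic reciprocity gives (149|1037) = (1037|149). Reduce: 1037 ≡ 143 (mod 149). Now have (143|149).
149 ≡ 1 (mod 4), so quadratic reciprocity gives (143|149) = (149|143). Reduce: 149 ≡ 6 (mod 143). Now have (6|143).
Factor out 2: 6 = 2·3. Since 143 ≡ 7 (mod 8), (2|143) = +1. Now have (3|143).
Both 3 ≡ 3 and 143 ≡ 3 (mod 4), so reciprocity gives (3|143) = -(143|3). Reduce: 143 ≡ 2 (mod 3). Now have -(2|3).
Factor out 2: 2 = 2. Since 3 ≡ 3 (mod 8), (2|3) = -1. Now have (1|3).
(1|3) = 1. Collecting the sign factors: 1.
(4148|9929) = 1, and 9929 is prime, so 4148 is a quadratic residue mod 9929.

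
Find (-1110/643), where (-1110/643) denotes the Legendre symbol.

Reduce the numerator: -1110 ≡ 176 (mod 643), so (-1110/643) = (176/643).
Factor out 2: 176 = 2^4·11. Since 643 ≡ 3 (mod 8), (2/643) = -1, and (2/643)^4 = +1. Now have (11/643).
Both 11 ≡ 3 and 643 ≡ 3 (mod 4), so reciprocity gives (11/643) = -(643/11). Reduce: 643 ≡ 5 (mod 11). Now have -(5/11).
5 ≡ 1 (mod 4), so quadratic reciprocity gives (5/11) = (11/5). Reduce: 11 ≡ 1 (mod 5). Now have -(1/5).
(1/5) = 1. Collecting the sign factors: -1.

-1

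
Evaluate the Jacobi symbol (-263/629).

1

Reduce the numerator: -263 ≡ 366 (mod 629), so (-263/629) = (366/629).
Factor out 2: 366 = 2·183. Since 629 ≡ 5 (mod 8), (2/629) = -1. Now have -(183/629).
629 ≡ 1 (mod 4), so quadratic reciprocity gives (183/629) = (629/183). Reduce: 629 ≡ 80 (mod 183). Now have -(80/183).
Factor out 2: 80 = 2^4·5. Since 183 ≡ 7 (mod 8), (2/183) = +1, and (2/183)^4 = +1. Now have -(5/183).
5 ≡ 1 (mod 4), so quadratic reciprocity gives (5/183) = (183/5). Reduce: 183 ≡ 3 (mod 5). Now have -(3/5).
5 ≡ 1 (mod 4), so quadratic reciprocity gives (3/5) = (5/3). Reduce: 5 ≡ 2 (mod 3). Now have -(2/3).
Factor out 2: 2 = 2. Since 3 ≡ 3 (mod 8), (2/3) = -1. Now have (1/3).
(1/3) = 1. Collecting the sign factors: 1.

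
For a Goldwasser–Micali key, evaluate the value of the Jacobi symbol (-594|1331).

(-594|1331)
  = -(594|1331)    [1331 ≡ 3 mod 4 ⇒ (-1|1331) = -1]
  = (297|1331)    [1331 ≡ 3 mod 8 ⇒ (2|1331) = -1]
  = (1331|297)    [QR: 297 ≡ 1 mod 4, sign kept]
  = (143|297)    [1331 ≡ 143 mod 297]
  = (297|143)    [QR: 297 ≡ 1 mod 4, sign kept]
  = (11|143)    [297 ≡ 11 mod 143]
  = -(143|11)    [QR: both ≡ 3 mod 4, sign flips]
  = -(0|11)    [143 ≡ 0 mod 11]
  = 0    [numerator 0, gcd > 1]

0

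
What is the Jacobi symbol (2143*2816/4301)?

0

By multiplicativity, (2143·2816/4301) = (2143/4301)·(2816/4301).
First factor (2143/4301):
(2143/4301)
  = (4301/2143)    [QR: 4301 ≡ 1 mod 4, sign kept]
  = (15/2143)    [4301 ≡ 15 mod 2143]
  = -(2143/15)    [QR: both ≡ 3 mod 4, sign flips]
  = -(13/15)    [2143 ≡ 13 mod 15]
  = -(15/13)    [QR: 13 ≡ 1 mod 4, sign kept]
  = -(2/13)    [15 ≡ 2 mod 13]
  = (1/13)    [13 ≡ 5 mod 8 ⇒ (2/13) = -1]
  = 1    [(1/13) = 1]
Second factor (2816/4301):
(2816/4301)
  = (11/4301)    [4301 ≡ 5 mod 8 ⇒ (2/4301)^8 = +1]
  = (4301/11)    [QR: 4301 ≡ 1 mod 4, sign kept]
  = (0/11)    [4301 ≡ 0 mod 11]
  = 0    [numerator 0, gcd > 1]
Product: (1)·(0) = 0.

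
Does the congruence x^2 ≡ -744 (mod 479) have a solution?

(-744/479)
  = -(744/479)    [479 ≡ 3 mod 4 ⇒ (-1/479) = -1]
  = -(265/479)    [744 ≡ 265 mod 479]
  = -(479/265)    [QR: 265 ≡ 1 mod 4, sign kept]
  = -(214/265)    [479 ≡ 214 mod 265]
  = -(107/265)    [265 ≡ 1 mod 8 ⇒ (2/265) = +1]
  = -(265/107)    [QR: 265 ≡ 1 mod 4, sign kept]
  = -(51/107)    [265 ≡ 51 mod 107]
  = (107/51)    [QR: both ≡ 3 mod 4, sign flips]
  = (5/51)    [107 ≡ 5 mod 51]
  = (51/5)    [QR: 5 ≡ 1 mod 4, sign kept]
  = (1/5)    [51 ≡ 1 mod 5]
  = 1    [(1/5) = 1]
(-744/479) = 1, and 479 is prime, so -744 is a quadratic residue mod 479.

yes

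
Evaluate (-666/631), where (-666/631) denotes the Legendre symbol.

Reduce the numerator: -666 ≡ 596 (mod 631), so (-666/631) = (596/631).
Factor out 2: 596 = 2^2·149. Since 631 ≡ 7 (mod 8), (2/631) = +1, and (2/631)^2 = +1. Now have (149/631).
149 ≡ 1 (mod 4), so quadratic reciprocity gives (149/631) = (631/149). Reduce: 631 ≡ 35 (mod 149). Now have (35/149).
149 ≡ 1 (mod 4), so quadratic reciprocity gives (35/149) = (149/35). Reduce: 149 ≡ 9 (mod 35). Now have (9/35).
9 ≡ 1 (mod 4), so quadratic reciprocity gives (9/35) = (35/9). Reduce: 35 ≡ 8 (mod 9). Now have (8/9).
Factor out 2: 8 = 2^3. Since 9 ≡ 1 (mod 8), (2/9) = +1, and (2/9)^3 = +1. Now have (1/9).
(1/9) = 1. Collecting the sign factors: 1.

1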